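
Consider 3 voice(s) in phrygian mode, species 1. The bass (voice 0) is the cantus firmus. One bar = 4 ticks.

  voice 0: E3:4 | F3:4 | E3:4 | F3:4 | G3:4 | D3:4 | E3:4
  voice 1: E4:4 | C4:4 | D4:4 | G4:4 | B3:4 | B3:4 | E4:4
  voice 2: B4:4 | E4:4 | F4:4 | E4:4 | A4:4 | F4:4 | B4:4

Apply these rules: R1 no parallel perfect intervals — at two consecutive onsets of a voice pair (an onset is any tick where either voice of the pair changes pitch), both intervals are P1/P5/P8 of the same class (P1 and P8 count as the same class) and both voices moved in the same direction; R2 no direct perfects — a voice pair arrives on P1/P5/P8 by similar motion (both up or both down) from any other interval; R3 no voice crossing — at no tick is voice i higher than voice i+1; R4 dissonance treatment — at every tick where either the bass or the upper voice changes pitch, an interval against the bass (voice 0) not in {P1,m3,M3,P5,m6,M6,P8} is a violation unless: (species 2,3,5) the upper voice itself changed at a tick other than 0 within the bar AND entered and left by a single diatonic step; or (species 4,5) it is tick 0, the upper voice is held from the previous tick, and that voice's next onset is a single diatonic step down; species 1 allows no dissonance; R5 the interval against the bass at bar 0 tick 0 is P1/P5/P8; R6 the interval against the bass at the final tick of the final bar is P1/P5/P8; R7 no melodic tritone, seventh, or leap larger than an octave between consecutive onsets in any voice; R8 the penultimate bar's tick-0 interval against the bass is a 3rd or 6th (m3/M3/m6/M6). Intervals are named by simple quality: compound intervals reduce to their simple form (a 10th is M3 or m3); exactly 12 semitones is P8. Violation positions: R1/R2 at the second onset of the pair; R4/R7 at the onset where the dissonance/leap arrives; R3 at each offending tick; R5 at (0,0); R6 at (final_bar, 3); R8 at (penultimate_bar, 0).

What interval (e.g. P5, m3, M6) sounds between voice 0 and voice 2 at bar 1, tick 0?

M7

voice 0=F3 voice 2=E4 -> M7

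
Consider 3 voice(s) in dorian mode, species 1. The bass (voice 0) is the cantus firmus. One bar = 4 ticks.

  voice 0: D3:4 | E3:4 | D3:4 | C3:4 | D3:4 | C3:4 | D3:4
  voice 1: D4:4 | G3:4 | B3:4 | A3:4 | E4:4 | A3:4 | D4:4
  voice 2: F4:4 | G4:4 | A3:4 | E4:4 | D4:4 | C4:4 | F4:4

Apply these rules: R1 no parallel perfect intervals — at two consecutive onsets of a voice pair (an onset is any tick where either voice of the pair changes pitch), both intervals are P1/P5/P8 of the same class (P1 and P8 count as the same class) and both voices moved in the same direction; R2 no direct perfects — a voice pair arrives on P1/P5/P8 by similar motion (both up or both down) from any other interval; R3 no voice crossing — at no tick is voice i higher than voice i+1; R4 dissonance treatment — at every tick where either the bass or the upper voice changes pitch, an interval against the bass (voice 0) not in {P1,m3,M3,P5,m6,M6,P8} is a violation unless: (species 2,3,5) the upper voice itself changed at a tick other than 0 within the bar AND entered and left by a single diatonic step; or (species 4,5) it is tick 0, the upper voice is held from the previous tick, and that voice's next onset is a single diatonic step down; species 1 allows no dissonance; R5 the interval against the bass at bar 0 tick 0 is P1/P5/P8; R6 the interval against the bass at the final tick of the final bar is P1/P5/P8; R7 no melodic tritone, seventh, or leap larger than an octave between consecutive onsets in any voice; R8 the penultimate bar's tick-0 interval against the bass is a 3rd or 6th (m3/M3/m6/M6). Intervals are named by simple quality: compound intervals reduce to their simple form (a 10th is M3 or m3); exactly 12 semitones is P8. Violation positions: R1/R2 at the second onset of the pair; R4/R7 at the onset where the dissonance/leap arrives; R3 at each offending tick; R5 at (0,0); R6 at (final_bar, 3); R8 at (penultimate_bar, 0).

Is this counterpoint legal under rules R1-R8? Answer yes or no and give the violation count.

No (16 violations)

bar 0: v0=D3 v1=D4 v2=F4 (m3)
bar 1: v0=E3 v1=G3 v2=G4 (m3)
bar 2: v0=D3 v1=B3 v2=A3 (P5)
bar 3: v0=C3 v1=A3 v2=E4 (M3)
bar 4: v0=D3 v1=E4 v2=D4 (P8)
bar 5: v0=C3 v1=A3 v2=C4 (P8)
bar 6: v0=D3 v1=D4 v2=F4 (m3)
  R5 @ bar0.0: opens on m3
  R2 @ bar2.0: E3/G4 m3 -> D3/A3 P5 similar
  R3 @ bar2.0: B3 above A3
  R7 @ bar2.0: G4->A3 leap 10st
  R3 @ bar2.1: B3 above A3
  R3 @ bar2.2: B3 above A3
  R3 @ bar2.3: B3 above A3
  R3 @ bar4.0: E4 above D4
  R4 @ bar4.0: D3/E4 M2 untreated
  R3 @ bar4.1: E4 above D4
  R3 @ bar4.2: E4 above D4
  R3 @ bar4.3: E4 above D4
  R1 @ bar5.0: D3/D4 P8 -> C3/C4 P8 similar
  R8 @ bar5.0: penult P8 not 3rd/6th
  R2 @ bar6.0: C3/A3 M6 -> D3/D4 P8 similar
  R6 @ bar6.3: closes on m3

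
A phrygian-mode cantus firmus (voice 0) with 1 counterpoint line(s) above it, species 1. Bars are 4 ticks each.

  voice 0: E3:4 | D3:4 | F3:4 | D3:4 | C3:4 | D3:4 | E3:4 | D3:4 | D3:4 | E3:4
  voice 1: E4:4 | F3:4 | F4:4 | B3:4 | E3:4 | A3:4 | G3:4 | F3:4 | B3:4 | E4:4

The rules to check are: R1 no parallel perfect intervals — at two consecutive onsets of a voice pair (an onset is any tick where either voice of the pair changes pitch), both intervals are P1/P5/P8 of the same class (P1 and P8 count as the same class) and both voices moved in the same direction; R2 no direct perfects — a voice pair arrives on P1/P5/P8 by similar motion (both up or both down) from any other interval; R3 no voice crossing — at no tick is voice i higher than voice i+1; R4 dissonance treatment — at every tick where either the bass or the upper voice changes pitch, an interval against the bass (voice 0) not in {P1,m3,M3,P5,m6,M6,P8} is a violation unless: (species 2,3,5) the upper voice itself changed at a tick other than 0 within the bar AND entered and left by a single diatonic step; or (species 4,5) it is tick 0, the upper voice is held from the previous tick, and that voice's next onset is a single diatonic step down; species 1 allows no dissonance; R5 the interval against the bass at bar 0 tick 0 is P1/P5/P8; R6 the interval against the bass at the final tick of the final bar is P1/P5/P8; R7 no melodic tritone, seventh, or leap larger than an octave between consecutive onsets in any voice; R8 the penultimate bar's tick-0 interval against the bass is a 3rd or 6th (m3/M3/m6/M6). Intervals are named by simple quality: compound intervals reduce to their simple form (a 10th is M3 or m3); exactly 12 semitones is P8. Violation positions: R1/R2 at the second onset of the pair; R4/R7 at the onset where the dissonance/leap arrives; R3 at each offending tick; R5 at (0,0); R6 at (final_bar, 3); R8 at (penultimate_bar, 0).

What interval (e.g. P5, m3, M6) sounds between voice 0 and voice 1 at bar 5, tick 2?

P5

voice 0=D3 voice 1=A3 -> P5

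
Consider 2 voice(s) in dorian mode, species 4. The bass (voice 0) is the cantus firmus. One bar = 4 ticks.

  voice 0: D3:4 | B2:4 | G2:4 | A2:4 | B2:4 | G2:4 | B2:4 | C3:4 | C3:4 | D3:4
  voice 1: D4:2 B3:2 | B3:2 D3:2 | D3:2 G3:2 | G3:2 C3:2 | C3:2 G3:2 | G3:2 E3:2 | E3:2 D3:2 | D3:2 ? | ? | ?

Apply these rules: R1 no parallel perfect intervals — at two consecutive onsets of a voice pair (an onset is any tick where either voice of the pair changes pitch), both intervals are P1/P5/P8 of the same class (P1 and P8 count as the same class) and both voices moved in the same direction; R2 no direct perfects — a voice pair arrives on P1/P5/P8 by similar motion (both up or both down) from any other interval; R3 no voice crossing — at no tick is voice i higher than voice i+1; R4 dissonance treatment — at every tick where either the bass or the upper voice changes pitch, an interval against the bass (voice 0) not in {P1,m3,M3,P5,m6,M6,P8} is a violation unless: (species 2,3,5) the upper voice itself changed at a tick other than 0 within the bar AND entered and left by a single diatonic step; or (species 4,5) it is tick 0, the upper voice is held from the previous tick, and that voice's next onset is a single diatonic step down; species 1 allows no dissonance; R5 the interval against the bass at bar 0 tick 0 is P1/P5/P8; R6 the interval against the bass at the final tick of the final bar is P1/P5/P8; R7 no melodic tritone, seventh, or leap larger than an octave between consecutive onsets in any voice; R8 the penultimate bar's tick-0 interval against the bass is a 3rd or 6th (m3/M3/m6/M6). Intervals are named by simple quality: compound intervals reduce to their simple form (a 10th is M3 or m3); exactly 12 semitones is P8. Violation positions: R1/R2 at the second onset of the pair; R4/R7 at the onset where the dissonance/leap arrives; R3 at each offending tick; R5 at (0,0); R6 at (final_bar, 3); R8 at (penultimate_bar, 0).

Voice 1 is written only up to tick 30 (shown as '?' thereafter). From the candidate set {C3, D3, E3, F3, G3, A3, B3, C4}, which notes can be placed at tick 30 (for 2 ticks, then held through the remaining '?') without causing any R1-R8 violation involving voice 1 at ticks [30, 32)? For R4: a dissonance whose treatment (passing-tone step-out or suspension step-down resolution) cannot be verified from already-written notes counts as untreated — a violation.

C3: legal
D3: legal
E3: legal
F3: violates R4
G3: legal
A3: legal
B3: violates R4
C4: violates R7

{A3, C3, D3, E3, G3}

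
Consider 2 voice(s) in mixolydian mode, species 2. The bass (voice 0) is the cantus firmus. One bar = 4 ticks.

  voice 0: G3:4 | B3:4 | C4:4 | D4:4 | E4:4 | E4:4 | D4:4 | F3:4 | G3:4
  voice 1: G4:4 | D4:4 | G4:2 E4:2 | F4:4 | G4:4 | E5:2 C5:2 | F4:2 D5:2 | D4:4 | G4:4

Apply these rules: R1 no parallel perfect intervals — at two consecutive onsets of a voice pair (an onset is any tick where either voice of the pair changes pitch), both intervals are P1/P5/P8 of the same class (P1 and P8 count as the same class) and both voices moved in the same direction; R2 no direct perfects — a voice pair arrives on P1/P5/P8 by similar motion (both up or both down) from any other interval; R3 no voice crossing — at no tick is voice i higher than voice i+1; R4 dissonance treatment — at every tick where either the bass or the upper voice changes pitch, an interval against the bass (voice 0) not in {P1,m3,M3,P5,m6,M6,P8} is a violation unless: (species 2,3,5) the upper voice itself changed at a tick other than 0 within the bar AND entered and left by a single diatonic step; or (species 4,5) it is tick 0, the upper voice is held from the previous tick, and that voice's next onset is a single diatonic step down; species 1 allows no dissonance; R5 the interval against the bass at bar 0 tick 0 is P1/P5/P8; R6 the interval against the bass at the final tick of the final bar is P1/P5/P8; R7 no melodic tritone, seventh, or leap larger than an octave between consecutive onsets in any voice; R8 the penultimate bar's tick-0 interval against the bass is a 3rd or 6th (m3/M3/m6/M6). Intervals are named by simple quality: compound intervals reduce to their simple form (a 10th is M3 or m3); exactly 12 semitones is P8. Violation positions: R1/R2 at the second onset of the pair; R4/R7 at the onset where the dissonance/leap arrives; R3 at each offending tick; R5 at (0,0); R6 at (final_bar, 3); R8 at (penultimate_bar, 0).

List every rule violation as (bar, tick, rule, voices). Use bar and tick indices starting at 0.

bar 0: v0=G3 v1=G4 downbeat P8
bar 1: v0=B3 v1=D4 downbeat m3
bar 2: v0=C4 v1=G4 downbeat P5
bar 3: v0=D4 v1=F4 downbeat m3
bar 4: v0=E4 v1=G4 downbeat m3
bar 5: v0=E4 v1=E5 downbeat P8
bar 6: v0=D4 v1=F4 downbeat m3
bar 7: v0=F3 v1=D4 downbeat M6
bar 8: v0=G3 v1=G4 downbeat P8
  -> R2 @ bar 2 tick 0 v(0, 1): B3/D4 m3 -> C4/G4 P5 similar
  -> R2 @ bar 8 tick 0 v(0, 1): F3/D4 M6 -> G3/G4 P8 similar

(2, 0, R2, (0, 1))
(8, 0, R2, (0, 1))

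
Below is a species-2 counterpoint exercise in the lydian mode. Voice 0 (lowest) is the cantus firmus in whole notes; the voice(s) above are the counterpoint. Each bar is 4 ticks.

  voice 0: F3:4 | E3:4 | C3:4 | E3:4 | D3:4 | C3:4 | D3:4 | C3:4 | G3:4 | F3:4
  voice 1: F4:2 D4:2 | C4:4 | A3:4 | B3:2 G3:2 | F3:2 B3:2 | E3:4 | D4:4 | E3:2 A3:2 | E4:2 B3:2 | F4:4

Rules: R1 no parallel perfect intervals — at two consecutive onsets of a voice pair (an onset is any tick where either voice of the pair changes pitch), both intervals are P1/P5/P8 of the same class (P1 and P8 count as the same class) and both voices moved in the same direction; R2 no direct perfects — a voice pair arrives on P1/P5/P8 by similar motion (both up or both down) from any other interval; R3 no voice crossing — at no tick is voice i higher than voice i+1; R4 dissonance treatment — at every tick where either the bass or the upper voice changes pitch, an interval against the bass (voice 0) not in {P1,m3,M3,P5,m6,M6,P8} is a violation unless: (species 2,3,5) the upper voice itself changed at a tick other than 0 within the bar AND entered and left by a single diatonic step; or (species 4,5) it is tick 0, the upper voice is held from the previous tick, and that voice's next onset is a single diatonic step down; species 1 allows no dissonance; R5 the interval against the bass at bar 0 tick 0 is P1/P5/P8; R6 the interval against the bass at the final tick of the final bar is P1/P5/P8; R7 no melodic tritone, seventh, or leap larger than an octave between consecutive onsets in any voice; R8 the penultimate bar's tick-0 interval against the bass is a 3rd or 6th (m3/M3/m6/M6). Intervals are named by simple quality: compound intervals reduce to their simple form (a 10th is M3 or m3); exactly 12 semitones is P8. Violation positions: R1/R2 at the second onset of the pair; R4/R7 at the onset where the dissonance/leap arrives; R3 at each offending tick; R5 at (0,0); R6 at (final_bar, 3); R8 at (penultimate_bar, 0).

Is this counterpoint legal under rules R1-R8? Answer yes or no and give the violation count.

bar 0: v0=F3 v1=F4 (P8)
bar 1: v0=E3 v1=C4 (m6)
bar 2: v0=C3 v1=A3 (M6)
bar 3: v0=E3 v1=B3 (P5)
bar 4: v0=D3 v1=F3 (m3)
bar 5: v0=C3 v1=E3 (M3)
bar 6: v0=D3 v1=D4 (P8)
bar 7: v0=C3 v1=E3 (M3)
bar 8: v0=G3 v1=E4 (M6)
bar 9: v0=F3 v1=F4 (P8)
  R2 @ bar3.0: C3/A3 M6 -> E3/B3 P5 similar
  R7 @ bar4.2: F3->B3 leap 6st
  R2 @ bar6.0: C3/E3 M3 -> D3/D4 P8 similar
  R7 @ bar6.0: E3->D4 leap 10st
  R7 @ bar7.0: D4->E3 leap 10st
  R7 @ bar9.0: B3->F4 leap 6st

No (6 violations)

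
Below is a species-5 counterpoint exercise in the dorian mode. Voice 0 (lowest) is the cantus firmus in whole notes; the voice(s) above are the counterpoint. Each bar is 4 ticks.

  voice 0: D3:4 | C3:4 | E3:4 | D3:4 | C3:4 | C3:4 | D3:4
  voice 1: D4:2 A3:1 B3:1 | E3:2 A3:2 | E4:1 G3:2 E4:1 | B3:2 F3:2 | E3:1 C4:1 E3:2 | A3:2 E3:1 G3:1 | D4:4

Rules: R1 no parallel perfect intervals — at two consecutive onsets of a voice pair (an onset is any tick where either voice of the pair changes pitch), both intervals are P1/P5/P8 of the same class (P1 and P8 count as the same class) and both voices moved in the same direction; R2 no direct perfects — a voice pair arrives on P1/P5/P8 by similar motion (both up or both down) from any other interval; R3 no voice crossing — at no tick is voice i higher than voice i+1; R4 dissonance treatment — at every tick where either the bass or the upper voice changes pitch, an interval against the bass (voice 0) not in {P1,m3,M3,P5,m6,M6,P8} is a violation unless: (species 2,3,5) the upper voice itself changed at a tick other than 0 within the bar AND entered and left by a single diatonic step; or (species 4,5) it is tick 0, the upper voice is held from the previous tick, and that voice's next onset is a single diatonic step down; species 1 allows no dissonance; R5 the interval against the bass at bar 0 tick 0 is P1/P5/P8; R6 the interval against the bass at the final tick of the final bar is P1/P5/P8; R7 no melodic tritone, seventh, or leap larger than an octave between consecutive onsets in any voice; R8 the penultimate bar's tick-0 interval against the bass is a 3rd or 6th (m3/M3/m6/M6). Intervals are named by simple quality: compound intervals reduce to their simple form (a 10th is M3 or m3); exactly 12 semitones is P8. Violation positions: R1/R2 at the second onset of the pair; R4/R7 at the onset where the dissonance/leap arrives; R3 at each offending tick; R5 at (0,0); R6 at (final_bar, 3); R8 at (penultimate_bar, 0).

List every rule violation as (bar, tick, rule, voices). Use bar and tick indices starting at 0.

bar 0: v0=D3 v1=D4 downbeat P8
bar 1: v0=C3 v1=E3 downbeat M3
bar 2: v0=E3 v1=E4 downbeat P8
bar 3: v0=D3 v1=B3 downbeat M6
bar 4: v0=C3 v1=E3 downbeat M3
bar 5: v0=C3 v1=A3 downbeat M6
bar 6: v0=D3 v1=D4 downbeat P8
  -> R2 @ bar 2 tick 0 v(0, 1): C3/A3 M6 -> E3/E4 P8 similar
  -> R7 @ bar 3 tick 2 v(1,): B3->F3 leap 6st
  -> R2 @ bar 6 tick 0 v(0, 1): C3/G3 P5 -> D3/D4 P8 similar

(2, 0, R2, (0, 1))
(3, 2, R7, (1,))
(6, 0, R2, (0, 1))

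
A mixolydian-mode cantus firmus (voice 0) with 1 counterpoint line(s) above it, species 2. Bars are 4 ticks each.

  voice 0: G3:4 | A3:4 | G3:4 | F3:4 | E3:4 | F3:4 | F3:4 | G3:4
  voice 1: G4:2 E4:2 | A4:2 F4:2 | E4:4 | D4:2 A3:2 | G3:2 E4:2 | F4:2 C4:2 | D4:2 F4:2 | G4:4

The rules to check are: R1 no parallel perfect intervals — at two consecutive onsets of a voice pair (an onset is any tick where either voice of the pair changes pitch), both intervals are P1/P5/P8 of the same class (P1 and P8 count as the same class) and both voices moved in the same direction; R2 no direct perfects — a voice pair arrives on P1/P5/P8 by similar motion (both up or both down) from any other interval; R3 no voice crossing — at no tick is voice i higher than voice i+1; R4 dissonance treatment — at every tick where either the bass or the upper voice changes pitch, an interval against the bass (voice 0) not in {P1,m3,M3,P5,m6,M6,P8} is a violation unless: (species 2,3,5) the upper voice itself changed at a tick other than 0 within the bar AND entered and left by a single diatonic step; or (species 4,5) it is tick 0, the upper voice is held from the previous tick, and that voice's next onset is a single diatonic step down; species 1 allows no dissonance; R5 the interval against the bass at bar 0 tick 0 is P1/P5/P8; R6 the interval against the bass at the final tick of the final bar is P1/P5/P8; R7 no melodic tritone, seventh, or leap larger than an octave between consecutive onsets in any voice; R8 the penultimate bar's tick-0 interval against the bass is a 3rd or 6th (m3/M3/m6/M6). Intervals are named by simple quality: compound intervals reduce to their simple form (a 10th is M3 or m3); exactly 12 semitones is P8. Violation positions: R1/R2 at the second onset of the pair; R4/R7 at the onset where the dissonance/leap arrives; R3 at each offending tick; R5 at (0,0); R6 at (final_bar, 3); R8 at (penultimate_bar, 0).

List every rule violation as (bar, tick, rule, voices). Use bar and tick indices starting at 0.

(1, 0, R2, (0, 1))
(5, 0, R1, (0, 1))
(7, 0, R1, (0, 1))

bar 0: v0=G3 v1=G4 downbeat P8
bar 1: v0=A3 v1=A4 downbeat P8
bar 2: v0=G3 v1=E4 downbeat M6
bar 3: v0=F3 v1=D4 downbeat M6
bar 4: v0=E3 v1=G3 downbeat m3
bar 5: v0=F3 v1=F4 downbeat P8
bar 6: v0=F3 v1=D4 downbeat M6
bar 7: v0=G3 v1=G4 downbeat P8
  -> R2 @ bar 1 tick 0 v(0, 1): G3/E4 M6 -> A3/A4 P8 similar
  -> R1 @ bar 5 tick 0 v(0, 1): E3/E4 P8 -> F3/F4 P8 similar
  -> R1 @ bar 7 tick 0 v(0, 1): F3/F4 P8 -> G3/G4 P8 similar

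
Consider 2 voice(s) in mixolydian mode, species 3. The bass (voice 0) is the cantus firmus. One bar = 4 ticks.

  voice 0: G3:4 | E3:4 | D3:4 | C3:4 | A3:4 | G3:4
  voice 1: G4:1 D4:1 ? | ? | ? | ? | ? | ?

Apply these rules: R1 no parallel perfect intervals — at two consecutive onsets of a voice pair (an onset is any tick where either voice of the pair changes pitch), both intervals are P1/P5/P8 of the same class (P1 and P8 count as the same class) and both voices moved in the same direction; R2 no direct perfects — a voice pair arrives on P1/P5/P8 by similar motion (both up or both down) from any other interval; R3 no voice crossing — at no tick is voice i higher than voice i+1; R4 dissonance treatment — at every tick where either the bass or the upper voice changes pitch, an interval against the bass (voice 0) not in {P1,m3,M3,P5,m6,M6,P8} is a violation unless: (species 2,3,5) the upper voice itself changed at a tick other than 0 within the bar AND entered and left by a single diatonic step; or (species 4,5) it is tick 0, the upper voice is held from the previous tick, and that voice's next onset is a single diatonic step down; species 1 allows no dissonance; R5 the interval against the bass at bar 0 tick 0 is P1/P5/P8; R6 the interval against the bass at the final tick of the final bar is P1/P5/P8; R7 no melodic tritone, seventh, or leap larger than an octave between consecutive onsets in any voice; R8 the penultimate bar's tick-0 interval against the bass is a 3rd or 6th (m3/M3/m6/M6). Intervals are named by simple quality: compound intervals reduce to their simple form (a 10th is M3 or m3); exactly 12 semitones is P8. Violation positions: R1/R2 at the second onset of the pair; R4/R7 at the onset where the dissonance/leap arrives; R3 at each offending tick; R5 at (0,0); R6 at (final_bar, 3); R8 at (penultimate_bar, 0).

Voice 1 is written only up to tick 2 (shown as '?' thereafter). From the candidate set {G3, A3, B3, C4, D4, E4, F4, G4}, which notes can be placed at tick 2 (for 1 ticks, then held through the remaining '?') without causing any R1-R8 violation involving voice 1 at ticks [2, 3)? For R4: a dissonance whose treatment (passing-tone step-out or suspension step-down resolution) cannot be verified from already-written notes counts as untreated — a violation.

G3: legal
A3: violates R4
B3: legal
C4: violates R4
D4: legal
E4: legal
F4: violates R4
G4: legal

{B3, D4, E4, G3, G4}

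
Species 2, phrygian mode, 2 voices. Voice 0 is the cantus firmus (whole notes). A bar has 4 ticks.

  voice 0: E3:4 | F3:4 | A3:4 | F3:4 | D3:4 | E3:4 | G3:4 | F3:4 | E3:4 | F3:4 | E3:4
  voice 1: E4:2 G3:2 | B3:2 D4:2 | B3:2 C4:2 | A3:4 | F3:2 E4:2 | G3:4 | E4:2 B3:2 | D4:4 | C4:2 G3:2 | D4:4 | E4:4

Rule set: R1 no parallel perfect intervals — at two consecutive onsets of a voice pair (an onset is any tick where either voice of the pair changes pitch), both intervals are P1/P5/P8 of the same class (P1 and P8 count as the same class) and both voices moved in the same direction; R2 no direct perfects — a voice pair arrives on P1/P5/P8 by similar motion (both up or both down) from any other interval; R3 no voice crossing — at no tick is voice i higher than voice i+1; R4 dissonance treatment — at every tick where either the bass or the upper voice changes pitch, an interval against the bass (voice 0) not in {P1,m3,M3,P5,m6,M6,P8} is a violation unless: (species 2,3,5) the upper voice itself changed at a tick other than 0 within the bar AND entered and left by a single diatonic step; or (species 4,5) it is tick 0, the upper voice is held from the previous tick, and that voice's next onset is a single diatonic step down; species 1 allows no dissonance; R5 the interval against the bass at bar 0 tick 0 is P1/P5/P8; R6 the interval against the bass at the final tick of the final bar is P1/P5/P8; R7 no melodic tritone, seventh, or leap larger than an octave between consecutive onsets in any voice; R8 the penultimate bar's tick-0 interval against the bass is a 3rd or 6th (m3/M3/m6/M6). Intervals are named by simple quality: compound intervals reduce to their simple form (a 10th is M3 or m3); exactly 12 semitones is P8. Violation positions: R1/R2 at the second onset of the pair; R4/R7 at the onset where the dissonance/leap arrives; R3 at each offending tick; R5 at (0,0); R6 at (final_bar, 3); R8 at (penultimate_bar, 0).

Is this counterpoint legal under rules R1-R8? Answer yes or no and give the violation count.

bar 0: v0=E3 v1=E4 (P8)
bar 1: v0=F3 v1=B3 (TT)
bar 2: v0=A3 v1=B3 (M2)
bar 3: v0=F3 v1=A3 (M3)
bar 4: v0=D3 v1=F3 (m3)
bar 5: v0=E3 v1=G3 (m3)
bar 6: v0=G3 v1=E4 (M6)
bar 7: v0=F3 v1=D4 (M6)
bar 8: v0=E3 v1=C4 (m6)
bar 9: v0=F3 v1=D4 (M6)
bar 10: v0=E3 v1=E4 (P8)
  R4 @ bar1.0: F3/B3 TT untreated
  R4 @ bar2.0: A3/B3 M2 untreated
  R4 @ bar4.2: D3/E4 M2 untreated
  R7 @ bar4.2: F3->E4 leap 11st

No (4 violations)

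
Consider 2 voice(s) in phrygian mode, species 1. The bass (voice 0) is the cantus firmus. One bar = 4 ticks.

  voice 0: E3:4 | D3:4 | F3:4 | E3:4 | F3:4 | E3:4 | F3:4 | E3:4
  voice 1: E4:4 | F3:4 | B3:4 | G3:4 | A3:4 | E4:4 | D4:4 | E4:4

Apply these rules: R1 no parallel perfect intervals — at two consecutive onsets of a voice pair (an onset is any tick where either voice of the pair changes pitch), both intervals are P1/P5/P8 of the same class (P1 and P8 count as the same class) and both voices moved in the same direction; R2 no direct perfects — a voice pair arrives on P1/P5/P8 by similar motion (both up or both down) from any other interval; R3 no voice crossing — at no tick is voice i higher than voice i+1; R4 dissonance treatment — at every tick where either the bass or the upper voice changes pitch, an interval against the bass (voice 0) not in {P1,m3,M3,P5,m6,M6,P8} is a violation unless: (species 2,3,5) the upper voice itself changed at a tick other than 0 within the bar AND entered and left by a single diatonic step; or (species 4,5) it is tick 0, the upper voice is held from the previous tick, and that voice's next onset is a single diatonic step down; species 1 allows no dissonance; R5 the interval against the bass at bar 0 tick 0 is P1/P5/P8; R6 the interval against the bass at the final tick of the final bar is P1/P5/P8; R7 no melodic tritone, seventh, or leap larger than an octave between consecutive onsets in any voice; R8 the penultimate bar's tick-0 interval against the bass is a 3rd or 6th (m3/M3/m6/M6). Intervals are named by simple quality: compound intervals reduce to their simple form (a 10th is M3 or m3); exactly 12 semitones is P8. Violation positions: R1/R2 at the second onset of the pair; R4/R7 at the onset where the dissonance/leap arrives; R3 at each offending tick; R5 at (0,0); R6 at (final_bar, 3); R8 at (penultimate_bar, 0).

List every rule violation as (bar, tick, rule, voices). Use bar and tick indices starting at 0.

(1, 0, R7, (1,))
(2, 0, R4, (0, 1))
(2, 0, R7, (1,))

bar 0: v0=E3 v1=E4 downbeat P8
bar 1: v0=D3 v1=F3 downbeat m3
bar 2: v0=F3 v1=B3 downbeat TT
bar 3: v0=E3 v1=G3 downbeat m3
bar 4: v0=F3 v1=A3 downbeat M3
bar 5: v0=E3 v1=E4 downbeat P8
bar 6: v0=F3 v1=D4 downbeat M6
bar 7: v0=E3 v1=E4 downbeat P8
  -> R7 @ bar 1 tick 0 v(1,): E4->F3 leap 11st
  -> R4 @ bar 2 tick 0 v(0, 1): F3/B3 TT untreated
  -> R7 @ bar 2 tick 0 v(1,): F3->B3 leap 6st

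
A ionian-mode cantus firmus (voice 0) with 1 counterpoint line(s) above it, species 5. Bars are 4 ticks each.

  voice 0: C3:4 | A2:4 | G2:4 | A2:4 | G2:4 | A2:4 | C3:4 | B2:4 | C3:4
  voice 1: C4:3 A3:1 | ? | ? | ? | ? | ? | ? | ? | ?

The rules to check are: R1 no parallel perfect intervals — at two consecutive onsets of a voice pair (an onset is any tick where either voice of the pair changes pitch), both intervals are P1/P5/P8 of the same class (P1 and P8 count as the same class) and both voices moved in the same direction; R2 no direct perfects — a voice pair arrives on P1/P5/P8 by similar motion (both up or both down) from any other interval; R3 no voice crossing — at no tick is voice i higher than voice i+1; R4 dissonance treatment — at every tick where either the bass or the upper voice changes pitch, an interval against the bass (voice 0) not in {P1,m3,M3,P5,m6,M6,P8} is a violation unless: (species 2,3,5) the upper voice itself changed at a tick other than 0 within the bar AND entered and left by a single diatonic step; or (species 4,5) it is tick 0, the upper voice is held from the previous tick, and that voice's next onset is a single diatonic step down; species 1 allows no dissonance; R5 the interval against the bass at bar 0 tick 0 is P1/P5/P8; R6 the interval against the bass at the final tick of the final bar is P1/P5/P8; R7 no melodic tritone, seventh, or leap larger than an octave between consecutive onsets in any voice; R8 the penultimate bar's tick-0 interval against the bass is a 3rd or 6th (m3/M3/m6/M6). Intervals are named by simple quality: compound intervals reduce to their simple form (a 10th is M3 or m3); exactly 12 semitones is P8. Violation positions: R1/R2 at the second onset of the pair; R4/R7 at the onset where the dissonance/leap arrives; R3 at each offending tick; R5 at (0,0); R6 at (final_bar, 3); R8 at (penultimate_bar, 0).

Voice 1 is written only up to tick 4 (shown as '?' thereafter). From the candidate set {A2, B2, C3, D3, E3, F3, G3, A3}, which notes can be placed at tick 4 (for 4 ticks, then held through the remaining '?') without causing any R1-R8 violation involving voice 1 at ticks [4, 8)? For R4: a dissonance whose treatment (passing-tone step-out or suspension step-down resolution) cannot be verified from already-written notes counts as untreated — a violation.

{A3, C3, F3}

A2: violates R2
B2: violates R4,R7
C3: legal
D3: violates R4
E3: violates R2
F3: legal
G3: violates R4
A3: legal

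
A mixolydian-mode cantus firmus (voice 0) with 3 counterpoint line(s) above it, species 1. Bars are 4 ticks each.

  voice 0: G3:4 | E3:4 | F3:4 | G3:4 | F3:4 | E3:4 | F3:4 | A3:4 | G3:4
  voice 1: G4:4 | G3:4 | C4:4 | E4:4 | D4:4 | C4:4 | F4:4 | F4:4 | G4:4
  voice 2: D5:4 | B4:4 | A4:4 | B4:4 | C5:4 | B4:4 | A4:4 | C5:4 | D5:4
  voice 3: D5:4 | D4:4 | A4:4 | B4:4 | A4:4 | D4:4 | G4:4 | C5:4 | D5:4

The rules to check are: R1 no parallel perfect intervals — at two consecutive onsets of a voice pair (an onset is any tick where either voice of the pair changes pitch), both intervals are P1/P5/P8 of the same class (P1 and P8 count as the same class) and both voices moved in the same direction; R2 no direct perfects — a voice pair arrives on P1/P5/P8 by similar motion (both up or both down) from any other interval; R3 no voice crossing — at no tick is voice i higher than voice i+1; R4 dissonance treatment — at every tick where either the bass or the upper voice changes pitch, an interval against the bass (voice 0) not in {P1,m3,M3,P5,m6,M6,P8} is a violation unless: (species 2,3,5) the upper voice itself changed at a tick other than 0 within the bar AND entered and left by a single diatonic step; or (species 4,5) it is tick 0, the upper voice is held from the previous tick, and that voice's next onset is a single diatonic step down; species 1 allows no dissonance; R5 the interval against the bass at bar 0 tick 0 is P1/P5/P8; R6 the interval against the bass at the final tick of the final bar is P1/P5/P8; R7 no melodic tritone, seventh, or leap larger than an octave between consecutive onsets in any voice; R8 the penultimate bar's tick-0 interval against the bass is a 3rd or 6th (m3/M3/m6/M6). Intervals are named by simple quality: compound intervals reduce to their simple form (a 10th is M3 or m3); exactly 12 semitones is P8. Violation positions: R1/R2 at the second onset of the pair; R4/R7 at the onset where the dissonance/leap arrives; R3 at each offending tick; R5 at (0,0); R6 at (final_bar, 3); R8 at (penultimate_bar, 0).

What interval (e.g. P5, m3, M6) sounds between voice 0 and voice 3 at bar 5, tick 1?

m7

voice 0=E3 voice 3=D4 -> m7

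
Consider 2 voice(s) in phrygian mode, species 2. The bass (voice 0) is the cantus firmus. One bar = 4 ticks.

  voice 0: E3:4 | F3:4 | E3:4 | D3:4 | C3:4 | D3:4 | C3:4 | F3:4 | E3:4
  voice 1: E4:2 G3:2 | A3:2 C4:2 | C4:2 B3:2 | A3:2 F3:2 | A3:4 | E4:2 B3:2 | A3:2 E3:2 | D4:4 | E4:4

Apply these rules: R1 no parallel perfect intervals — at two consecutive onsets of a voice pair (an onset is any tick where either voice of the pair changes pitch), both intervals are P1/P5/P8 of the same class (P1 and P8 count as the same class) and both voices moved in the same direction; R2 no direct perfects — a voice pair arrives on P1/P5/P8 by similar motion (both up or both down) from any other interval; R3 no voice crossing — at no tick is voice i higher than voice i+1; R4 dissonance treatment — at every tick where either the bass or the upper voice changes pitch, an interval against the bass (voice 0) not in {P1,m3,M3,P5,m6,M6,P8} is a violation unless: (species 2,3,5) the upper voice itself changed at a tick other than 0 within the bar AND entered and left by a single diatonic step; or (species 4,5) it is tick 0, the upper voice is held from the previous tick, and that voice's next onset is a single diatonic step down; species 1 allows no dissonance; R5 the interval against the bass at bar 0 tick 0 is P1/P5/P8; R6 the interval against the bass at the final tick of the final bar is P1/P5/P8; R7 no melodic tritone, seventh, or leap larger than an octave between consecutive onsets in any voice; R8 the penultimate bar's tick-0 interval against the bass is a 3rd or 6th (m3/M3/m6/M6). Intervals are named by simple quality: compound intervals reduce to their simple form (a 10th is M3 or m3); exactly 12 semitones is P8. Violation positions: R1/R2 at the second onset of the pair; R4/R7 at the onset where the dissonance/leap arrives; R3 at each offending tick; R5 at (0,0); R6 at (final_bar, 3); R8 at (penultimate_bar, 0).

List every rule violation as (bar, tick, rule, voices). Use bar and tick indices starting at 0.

bar 0: v0=E3 v1=E4 downbeat P8
bar 1: v0=F3 v1=A3 downbeat M3
bar 2: v0=E3 v1=C4 downbeat m6
bar 3: v0=D3 v1=A3 downbeat P5
bar 4: v0=C3 v1=A3 downbeat M6
bar 5: v0=D3 v1=E4 downbeat M2
bar 6: v0=C3 v1=A3 downbeat M6
bar 7: v0=F3 v1=D4 downbeat M6
bar 8: v0=E3 v1=E4 downbeat P8
  -> R1 @ bar 3 tick 0 v(0, 1): E3/B3 P5 -> D3/A3 P5 similar
  -> R4 @ bar 5 tick 0 v(0, 1): D3/E4 M2 untreated
  -> R7 @ bar 7 tick 0 v(1,): E3->D4 leap 10st

(3, 0, R1, (0, 1))
(5, 0, R4, (0, 1))
(7, 0, R7, (1,))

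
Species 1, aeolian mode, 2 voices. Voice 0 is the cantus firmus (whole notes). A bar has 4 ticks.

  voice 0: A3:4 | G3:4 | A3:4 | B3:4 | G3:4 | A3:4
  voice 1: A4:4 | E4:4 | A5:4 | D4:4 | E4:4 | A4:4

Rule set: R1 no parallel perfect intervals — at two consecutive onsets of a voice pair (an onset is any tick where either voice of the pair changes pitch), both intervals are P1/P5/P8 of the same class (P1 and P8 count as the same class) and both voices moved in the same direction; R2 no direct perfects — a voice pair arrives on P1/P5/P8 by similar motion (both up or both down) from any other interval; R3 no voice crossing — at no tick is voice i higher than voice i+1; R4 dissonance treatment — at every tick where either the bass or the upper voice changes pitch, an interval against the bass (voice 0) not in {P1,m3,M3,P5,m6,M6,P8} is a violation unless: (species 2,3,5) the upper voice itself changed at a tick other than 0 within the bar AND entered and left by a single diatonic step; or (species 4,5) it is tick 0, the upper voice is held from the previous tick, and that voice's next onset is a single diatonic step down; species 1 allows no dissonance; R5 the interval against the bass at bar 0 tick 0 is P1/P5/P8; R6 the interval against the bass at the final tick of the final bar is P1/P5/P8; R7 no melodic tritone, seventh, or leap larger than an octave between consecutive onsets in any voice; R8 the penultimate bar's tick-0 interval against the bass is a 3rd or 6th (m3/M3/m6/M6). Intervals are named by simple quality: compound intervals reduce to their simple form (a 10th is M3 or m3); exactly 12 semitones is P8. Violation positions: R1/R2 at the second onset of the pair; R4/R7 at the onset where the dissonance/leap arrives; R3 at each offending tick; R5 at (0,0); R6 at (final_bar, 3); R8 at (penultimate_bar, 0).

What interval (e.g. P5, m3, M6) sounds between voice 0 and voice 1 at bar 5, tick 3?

P8

voice 0=A3 voice 1=A4 -> P8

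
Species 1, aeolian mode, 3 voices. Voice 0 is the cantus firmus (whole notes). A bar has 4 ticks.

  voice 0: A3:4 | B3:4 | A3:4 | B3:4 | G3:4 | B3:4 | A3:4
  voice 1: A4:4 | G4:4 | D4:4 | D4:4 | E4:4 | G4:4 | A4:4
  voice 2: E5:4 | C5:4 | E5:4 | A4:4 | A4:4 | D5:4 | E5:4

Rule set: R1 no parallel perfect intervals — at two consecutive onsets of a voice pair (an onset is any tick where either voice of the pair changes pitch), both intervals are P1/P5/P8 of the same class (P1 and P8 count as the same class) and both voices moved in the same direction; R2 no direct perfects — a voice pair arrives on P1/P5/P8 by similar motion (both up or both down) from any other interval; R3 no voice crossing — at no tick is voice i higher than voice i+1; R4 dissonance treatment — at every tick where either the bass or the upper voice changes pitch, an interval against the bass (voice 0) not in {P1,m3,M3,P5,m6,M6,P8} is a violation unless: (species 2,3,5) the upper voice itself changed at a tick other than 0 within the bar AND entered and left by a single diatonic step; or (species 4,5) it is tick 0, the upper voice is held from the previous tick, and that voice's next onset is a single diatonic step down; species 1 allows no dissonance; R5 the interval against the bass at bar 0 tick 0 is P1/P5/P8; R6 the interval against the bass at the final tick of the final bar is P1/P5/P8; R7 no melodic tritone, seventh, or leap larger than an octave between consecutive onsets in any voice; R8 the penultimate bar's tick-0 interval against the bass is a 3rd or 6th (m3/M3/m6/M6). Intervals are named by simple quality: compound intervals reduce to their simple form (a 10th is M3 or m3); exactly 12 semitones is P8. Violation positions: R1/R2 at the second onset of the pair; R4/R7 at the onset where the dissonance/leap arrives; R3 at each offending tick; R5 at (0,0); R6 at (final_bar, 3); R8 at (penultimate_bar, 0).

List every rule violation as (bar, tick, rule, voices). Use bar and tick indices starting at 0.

bar 0: v0=A3 v1=A4 v2=E5 downbeat P5
bar 1: v0=B3 v1=G4 v2=C5 downbeat m2
bar 2: v0=A3 v1=D4 v2=E5 downbeat P5
bar 3: v0=B3 v1=D4 v2=A4 downbeat m7
bar 4: v0=G3 v1=E4 v2=A4 downbeat M2
bar 5: v0=B3 v1=G4 v2=D5 downbeat m3
bar 6: v0=A3 v1=A4 v2=E5 downbeat P5
  -> R4 @ bar 1 tick 0 v(0, 2): B3/C5 m2 untreated
  -> R4 @ bar 2 tick 0 v(0, 1): A3/D4 P4 untreated
  -> R4 @ bar 3 tick 0 v(0, 2): B3/A4 m7 untreated
  -> R4 @ bar 4 tick 0 v(0, 2): G3/A4 M2 untreated
  -> R2 @ bar 5 tick 0 v(1, 2): E4/A4 P4 -> G4/D5 P5 similar
  -> R1 @ bar 6 tick 0 v(1, 2): G4/D5 P5 -> A4/E5 P5 similar

(1, 0, R4, (0, 2))
(2, 0, R4, (0, 1))
(3, 0, R4, (0, 2))
(4, 0, R4, (0, 2))
(5, 0, R2, (1, 2))
(6, 0, R1, (1, 2))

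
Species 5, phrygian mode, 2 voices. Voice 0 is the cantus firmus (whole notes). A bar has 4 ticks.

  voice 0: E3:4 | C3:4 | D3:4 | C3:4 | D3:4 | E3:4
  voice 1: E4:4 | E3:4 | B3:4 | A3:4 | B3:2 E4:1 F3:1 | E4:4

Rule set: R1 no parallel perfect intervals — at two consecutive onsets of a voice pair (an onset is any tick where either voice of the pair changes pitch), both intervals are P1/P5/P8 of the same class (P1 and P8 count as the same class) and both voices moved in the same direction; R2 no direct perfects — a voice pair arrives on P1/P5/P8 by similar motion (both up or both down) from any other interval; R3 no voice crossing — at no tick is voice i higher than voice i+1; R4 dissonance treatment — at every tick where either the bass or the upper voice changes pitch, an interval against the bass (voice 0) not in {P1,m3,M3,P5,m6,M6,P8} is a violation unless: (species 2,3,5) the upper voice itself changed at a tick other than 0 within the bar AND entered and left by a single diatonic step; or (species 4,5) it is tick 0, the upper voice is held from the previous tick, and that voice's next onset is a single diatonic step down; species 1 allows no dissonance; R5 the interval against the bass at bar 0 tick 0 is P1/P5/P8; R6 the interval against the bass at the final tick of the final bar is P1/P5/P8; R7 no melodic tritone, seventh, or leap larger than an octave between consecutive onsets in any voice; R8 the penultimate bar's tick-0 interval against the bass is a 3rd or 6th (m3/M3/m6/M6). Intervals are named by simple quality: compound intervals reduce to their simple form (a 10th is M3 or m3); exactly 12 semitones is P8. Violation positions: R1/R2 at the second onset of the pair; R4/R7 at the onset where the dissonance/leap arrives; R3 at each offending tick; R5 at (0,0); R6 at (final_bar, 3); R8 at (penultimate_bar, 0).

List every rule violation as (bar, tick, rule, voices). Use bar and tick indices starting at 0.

bar 0: v0=E3 v1=E4 downbeat P8
bar 1: v0=C3 v1=E3 downbeat M3
bar 2: v0=D3 v1=B3 downbeat M6
bar 3: v0=C3 v1=A3 downbeat M6
bar 4: v0=D3 v1=B3 downbeat M6
bar 5: v0=E3 v1=E4 downbeat P8
  -> R4 @ bar 4 tick 2 v(0, 1): D3/E4 M2 untreated
  -> R7 @ bar 4 tick 3 v(1,): E4->F3 leap 11st
  -> R2 @ bar 5 tick 0 v(0, 1): D3/F3 m3 -> E3/E4 P8 similar
  -> R7 @ bar 5 tick 0 v(1,): F3->E4 leap 11st

(4, 2, R4, (0, 1))
(4, 3, R7, (1,))
(5, 0, R2, (0, 1))
(5, 0, R7, (1,))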